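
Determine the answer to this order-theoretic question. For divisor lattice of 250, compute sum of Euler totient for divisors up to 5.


Divisors of 250 up to 5: [1, 2, 5]
phi values: [1, 1, 4]
Sum = 6


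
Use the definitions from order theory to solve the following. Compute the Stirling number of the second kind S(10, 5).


S(n,k) = k*S(n-1,k) + S(n-1,k-1).
S(9,5) = 6951, S(9,4) = 7770
S(10,5) = 5*6951 + 7770 = 34755 + 7770
S(10,5) = 42525


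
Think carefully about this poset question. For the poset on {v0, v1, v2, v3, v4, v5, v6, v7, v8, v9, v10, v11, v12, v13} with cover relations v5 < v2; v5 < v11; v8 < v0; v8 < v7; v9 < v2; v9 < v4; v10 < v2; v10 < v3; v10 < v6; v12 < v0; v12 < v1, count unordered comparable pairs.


A comparable pair {a,b} has a < b or b < a in the order.
Count unordered pairs where one element is strictly below the other.
Examples: {v0,v8}, {v0,v12}, {v1,v12}, {v2,v5}, ...
Total comparable pairs: 11


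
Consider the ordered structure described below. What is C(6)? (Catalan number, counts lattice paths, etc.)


C(n) = C(2n, n) / (n+1).
C(12, 6) = 924
C(6) = 924 / 7 = 132


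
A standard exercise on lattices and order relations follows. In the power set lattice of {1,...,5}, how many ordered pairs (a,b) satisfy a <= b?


The order relation is {(a,b) : a <= b}, reflexive so it includes (a,a).
Examples: ({},{}), ({},{1,2}), ({},{1,2,3}), ({},{1,2,3,4}), ({},{1,2,3,4,5}), ...
Total ordered pairs: 243


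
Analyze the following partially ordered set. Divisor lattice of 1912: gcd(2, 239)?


Meet=gcd.
gcd(2,239)=1


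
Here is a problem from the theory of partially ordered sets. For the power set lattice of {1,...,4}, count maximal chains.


A maximal chain goes from the minimum element to a maximal element via cover relations.
Counting all min-to-max paths in the cover graph.
Total maximal chains: 24


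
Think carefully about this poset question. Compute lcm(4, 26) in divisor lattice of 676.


In a divisor lattice, join = lcm (least common multiple).
gcd(4,26) = 2
lcm(4,26) = 4*26/gcd = 104/2 = 52


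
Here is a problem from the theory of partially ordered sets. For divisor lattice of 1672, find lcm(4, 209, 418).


In a divisor lattice, join = lcm (least common multiple).
Compute lcm iteratively: start with first element, then lcm(current, next).
Elements: [4, 209, 418]
lcm(4,209) = 836
lcm(836,418) = 836
Final lcm = 836


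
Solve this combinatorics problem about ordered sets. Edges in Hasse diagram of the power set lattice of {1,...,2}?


A cover relation a -< b holds when a < b with no c strictly between.
Cover relations:
  {} -< {1}
  {} -< {2}
  {1} -< {1,2}
  {2} -< {1,2}
Total: 4


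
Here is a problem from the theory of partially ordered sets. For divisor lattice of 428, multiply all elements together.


Divisors of 428: [1, 2, 4, 107, 214, 428]
Product = n^(d(n)/2) = 428^(6/2)
Product = 78402752


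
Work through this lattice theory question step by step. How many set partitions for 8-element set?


B(n) = number of set partitions of an n-element set.
B(n) satisfies the recurrence: B(n+1) = sum_k C(n,k)*B(k).
B(8) = 4140


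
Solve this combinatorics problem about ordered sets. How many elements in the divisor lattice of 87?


Divisors of 87: [1, 3, 29, 87]
Count: 4


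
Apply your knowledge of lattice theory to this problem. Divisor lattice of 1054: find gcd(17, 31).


In a divisor lattice, meet = gcd (greatest common divisor).
By Euclidean algorithm or factoring: gcd(17,31) = 1


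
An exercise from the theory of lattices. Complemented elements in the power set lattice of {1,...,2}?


An element a is complemented if some b has a meet b = bottom, a join b = top.
every subset A has complement S\A, so all elements are complemented.
Complemented elements: {}, {1}, {2}, {1,2}
Count: 4


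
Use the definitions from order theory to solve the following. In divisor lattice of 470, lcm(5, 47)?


Join=lcm.
gcd(5,47)=1
lcm=235


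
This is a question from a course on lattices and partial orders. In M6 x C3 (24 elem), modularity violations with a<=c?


Modular law: if a <= c then a v (b ^ c) = (a v b) ^ c.
Check all triples (a,b,c) with a <= c among 24 elements.
This lattice is modular (diamonds M_m and their chain-products are modular).
Total violating triples: 0


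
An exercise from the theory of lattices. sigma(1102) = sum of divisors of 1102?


sigma(n) = sum of divisors.
Divisors of 1102: [1, 2, 19, 29, 38, 58, 551, 1102]
Sum = 1800


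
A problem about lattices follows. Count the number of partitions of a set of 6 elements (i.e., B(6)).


B(n) = number of set partitions of an n-element set.
B(n) satisfies the recurrence: B(n+1) = sum_k C(n,k)*B(k).
B(6) = 203


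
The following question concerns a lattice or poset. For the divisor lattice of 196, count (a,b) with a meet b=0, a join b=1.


Complement pair (a,b): a meet b = bottom, a join b = top.
Here: gcd(a,b)=1 and lcm(a,b)=196, i.e. a*b=196 with a,b coprime.
Pairs found: (1,196), (4,49), (49,4), (196,1)
Total ordered pairs: 4


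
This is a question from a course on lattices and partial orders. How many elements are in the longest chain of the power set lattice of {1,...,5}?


A chain is a totally ordered subset; we count the number of elements in a maximum chain.
Compute, for each element x, the size of the longest chain ending at x:
  {}: 1
  {1}: 2
  {2}: 2
  {3}: 2
  {4}: 2
  {5}: 2
  ...
A maximum chain: {} < {1} < {1,2} < {1,2,3} < {1,2,3,4} < {1,2,3,4,5}
Number of elements in the longest chain: 6


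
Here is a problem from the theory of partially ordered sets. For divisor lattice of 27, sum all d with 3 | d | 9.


Interval [3,9] in divisors of 27: [3, 9]
Sum = 12


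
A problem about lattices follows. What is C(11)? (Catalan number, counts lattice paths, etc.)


C(n) = C(2n, n) / (n+1).
C(22, 11) = 705432
C(11) = 705432 / 12 = 58786


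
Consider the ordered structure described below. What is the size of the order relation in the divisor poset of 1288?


The order relation is {(a,b) : a <= b}, reflexive so it includes (a,a).
Examples: (1,1), (1,1288), (1,14), (1,161), (1,184), ...
Total ordered pairs: 90


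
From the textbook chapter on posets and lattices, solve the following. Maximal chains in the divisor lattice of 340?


A maximal chain goes from the minimum element to a maximal element via cover relations.
Counting all min-to-max paths in the cover graph.
Total maximal chains: 12


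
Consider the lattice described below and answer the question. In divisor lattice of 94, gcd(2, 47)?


Meet=gcd.
gcd(2,47)=1


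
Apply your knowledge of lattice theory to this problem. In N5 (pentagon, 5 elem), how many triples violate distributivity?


Distributive law: a ^ (b v c) = (a ^ b) v (a ^ c).
Check all 5^3 = 125 ordered triples (a,b,c).
  e.g. a=b, b=a, c=c: lhs=b != rhs=a
  e.g. a=b, b=c, c=a: lhs=b != rhs=a
Total violating triples: 2


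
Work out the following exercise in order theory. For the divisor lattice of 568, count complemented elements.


An element a is complemented if some b has a meet b = bottom, a join b = top.
a is complemented iff gcd(a, n/a)=1, i.e. a is a unitary divisor of 568.
Complemented elements: 1, 8, 71, 568
Count: 4


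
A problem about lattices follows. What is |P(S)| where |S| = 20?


Power set = 2^n.
2^20 = 1048576


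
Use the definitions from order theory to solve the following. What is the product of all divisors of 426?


Divisors of 426: [1, 2, 3, 6, 71, 142, 213, 426]
Product = n^(d(n)/2) = 426^(8/2)
Product = 32933538576


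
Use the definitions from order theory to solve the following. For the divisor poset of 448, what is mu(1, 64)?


In a divisor lattice, mu(a,b) = mu(b/a) where mu is the classical Mobius function.
b/a = 64/1 = 64
Prime factorization of 64: primes [2]
64 is not squarefree, so mu(64) = 0


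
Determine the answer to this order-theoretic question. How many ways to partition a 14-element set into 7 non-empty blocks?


S(n,k) = k*S(n-1,k) + S(n-1,k-1).
S(13,7) = 5715424, S(13,6) = 9321312
S(14,7) = 7*5715424 + 9321312 = 40007968 + 9321312
S(14,7) = 49329280


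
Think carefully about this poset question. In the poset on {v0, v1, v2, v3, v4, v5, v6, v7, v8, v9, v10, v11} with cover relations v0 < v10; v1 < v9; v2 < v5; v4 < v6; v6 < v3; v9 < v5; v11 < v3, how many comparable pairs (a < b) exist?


A comparable pair {a,b} has a < b or b < a in the order.
Count unordered pairs where one element is strictly below the other.
Examples: {v0,v10}, {v1,v5}, {v1,v9}, {v2,v5}, ...
Total comparable pairs: 9


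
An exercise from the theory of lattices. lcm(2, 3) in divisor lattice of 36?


Join=lcm.
gcd(2,3)=1
lcm=6


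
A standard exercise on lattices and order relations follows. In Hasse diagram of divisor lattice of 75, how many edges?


A cover relation a -< b holds when a < b with no c strictly between.
Cover relations:
  1 -< 3
  1 -< 5
  3 -< 15
  5 -< 15
  5 -< 25
  15 -< 75
  25 -< 75
Total: 7


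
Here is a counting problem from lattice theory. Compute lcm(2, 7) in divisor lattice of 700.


In a divisor lattice, join = lcm (least common multiple).
gcd(2,7) = 1
lcm(2,7) = 2*7/gcd = 14/1 = 14


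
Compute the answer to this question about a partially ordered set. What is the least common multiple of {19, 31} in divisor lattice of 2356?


In a divisor lattice, join = lcm (least common multiple).
Compute lcm iteratively: start with first element, then lcm(current, next).
Elements: [19, 31]
lcm(19,31) = 589
Final lcm = 589


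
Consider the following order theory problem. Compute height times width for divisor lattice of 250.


Height = length of longest chain minus 1; width = size of largest antichain.
A maximum chain: 1 | 5 | 25 | 125 | 250  (height 4).
A maximum antichain: {2, 5}  (width 2).
Product = 4 * 2 = 8


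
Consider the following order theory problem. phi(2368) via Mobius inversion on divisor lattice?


phi(n) = n * prod_{p|n} (1 - 1/p).
Prime divisors of 2368: [2, 37]
phi(2368) = 2368 * (1 - 1/2) * (1 - 1/37)
phi(2368) = 1152


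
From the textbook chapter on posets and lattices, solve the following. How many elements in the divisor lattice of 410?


Divisors of 410: [1, 2, 5, 10, 41, 82, 205, 410]
Count: 8


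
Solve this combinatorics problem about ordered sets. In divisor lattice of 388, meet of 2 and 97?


In a divisor lattice, meet = gcd (greatest common divisor).
By Euclidean algorithm or factoring: gcd(2,97) = 1


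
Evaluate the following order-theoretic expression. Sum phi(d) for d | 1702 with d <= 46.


Divisors of 1702 up to 46: [1, 2, 23, 37, 46]
phi values: [1, 1, 22, 36, 22]
Sum = 82


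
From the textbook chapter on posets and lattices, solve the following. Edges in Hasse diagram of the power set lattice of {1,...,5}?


A cover relation a -< b holds when a < b with no c strictly between.
Cover relations:
  {} -< {1}
  {} -< {2}
  {} -< {3}
  {} -< {4}
  {} -< {5}
  {1} -< {1,2}
  {1} -< {1,3}
  {1} -< {1,4}
  ...72 more
Total: 80


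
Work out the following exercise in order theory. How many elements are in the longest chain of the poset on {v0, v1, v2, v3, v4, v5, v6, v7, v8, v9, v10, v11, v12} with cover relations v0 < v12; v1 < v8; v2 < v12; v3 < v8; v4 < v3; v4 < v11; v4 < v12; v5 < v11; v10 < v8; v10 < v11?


A chain is a totally ordered subset; we count the number of elements in a maximum chain.
Compute, for each element x, the size of the longest chain ending at x:
  v0: 1
  v1: 1
  v2: 1
  v4: 1
  v5: 1
  v6: 1
  ...
A maximum chain: v4 < v3 < v8
Number of elements in the longest chain: 3


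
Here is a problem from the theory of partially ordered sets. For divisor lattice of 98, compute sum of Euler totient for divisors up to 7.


Divisors of 98 up to 7: [1, 2, 7]
phi values: [1, 1, 6]
Sum = 8


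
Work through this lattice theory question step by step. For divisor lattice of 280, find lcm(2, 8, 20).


In a divisor lattice, join = lcm (least common multiple).
Compute lcm iteratively: start with first element, then lcm(current, next).
Elements: [2, 8, 20]
lcm(2,8) = 8
lcm(8,20) = 40
Final lcm = 40


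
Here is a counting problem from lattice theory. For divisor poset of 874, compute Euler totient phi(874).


phi(n) = n * prod_{p|n} (1 - 1/p).
Prime divisors of 874: [2, 19, 23]
phi(874) = 874 * (1 - 1/2) * (1 - 1/19) * (1 - 1/23)
phi(874) = 396


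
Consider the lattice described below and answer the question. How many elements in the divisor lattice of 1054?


Divisors of 1054: [1, 2, 17, 31, 34, 62, 527, 1054]
Count: 8


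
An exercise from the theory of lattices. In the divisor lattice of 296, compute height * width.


Height = length of longest chain minus 1; width = size of largest antichain.
A maximum chain: 1 | 37 | 74 | 148 | 296  (height 4).
A maximum antichain: {2, 37}  (width 2).
Product = 4 * 2 = 8


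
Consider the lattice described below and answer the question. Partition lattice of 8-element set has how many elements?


B(n) = number of set partitions of an n-element set.
B(n) satisfies the recurrence: B(n+1) = sum_k C(n,k)*B(k).
B(8) = 4140


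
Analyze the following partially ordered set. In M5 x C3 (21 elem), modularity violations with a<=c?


Modular law: if a <= c then a v (b ^ c) = (a v b) ^ c.
Check all triples (a,b,c) with a <= c among 21 elements.
This lattice is modular (diamonds M_m and their chain-products are modular).
Total violating triples: 0


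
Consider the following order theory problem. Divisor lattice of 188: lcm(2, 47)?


Join=lcm.
gcd(2,47)=1
lcm=94


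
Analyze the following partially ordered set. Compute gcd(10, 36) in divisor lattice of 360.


In a divisor lattice, meet = gcd (greatest common divisor).
By Euclidean algorithm or factoring: gcd(10,36) = 2


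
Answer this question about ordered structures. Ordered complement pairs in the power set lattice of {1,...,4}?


Complement pair (a,b): a meet b = bottom, a join b = top.
Here: A intersect B = {} and A union B = {1,...,4}.
Pairs found: ({},{1,2,3,4}), ({1},{2,3,4}), ({2},{1,3,4}), ({3},{1,2,4}), ... (12 more)
Total ordered pairs: 16


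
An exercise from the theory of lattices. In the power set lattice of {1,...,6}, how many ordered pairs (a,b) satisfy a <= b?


The order relation is {(a,b) : a <= b}, reflexive so it includes (a,a).
Examples: ({},{}), ({},{1,2}), ({},{1,2,3}), ({},{1,2,3,4}), ({},{1,2,3,4,5}), ...
Total ordered pairs: 729


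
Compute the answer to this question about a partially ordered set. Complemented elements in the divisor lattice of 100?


An element a is complemented if some b has a meet b = bottom, a join b = top.
a is complemented iff gcd(a, n/a)=1, i.e. a is a unitary divisor of 100.
Complemented elements: 1, 4, 25, 100
Count: 4


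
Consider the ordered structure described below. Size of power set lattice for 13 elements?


Power set = 2^n.
2^13 = 8192


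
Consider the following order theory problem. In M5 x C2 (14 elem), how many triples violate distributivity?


Distributive law: a ^ (b v c) = (a ^ b) v (a ^ c).
Check all 14^3 = 2744 ordered triples (a,b,c).
  e.g. a=(a1,0), b=(a2,0), c=(a3,0): lhs=(a1,0) != rhs=(0,0)
  e.g. a=(a1,0), b=(a2,0), c=(a3,1): lhs=(a1,0) != rhs=(0,0)
Total violating triples: 480


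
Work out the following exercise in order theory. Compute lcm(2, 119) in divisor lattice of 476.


In a divisor lattice, join = lcm (least common multiple).
gcd(2,119) = 1
lcm(2,119) = 2*119/gcd = 238/1 = 238


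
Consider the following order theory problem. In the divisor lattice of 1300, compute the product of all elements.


Divisors of 1300: [1, 2, 4, 5, 10, 13, 20, 25, 26, 50, 52, 65, 100, 130, 260, 325, 650, 1300]
Product = n^(d(n)/2) = 1300^(18/2)
Product = 10604499373000000000000000000


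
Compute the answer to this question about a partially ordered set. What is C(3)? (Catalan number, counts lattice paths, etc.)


C(n) = C(2n, n) / (n+1).
C(6, 3) = 20
C(3) = 20 / 4 = 5


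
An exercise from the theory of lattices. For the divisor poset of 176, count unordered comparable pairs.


A comparable pair {a,b} has a < b or b < a in the order.
Count unordered pairs where one element is strictly below the other.
Examples: {1,2}, {1,4}, {1,8}, {1,11}, ...
Total comparable pairs: 35


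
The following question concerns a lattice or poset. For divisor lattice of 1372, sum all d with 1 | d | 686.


Interval [1,686] in divisors of 1372: [1, 2, 7, 14, 49, 98, 343, 686]
Sum = 1200


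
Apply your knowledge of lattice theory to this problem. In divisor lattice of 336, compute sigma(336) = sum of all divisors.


sigma(n) = sum of divisors.
Divisors of 336: [1, 2, 3, 4, 6, 7, 8, 12, 14, 16, 21, 24, 28, 42, 48, 56, 84, 112, 168, 336]
Sum = 992


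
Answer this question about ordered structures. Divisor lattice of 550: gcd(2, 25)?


Meet=gcd.
gcd(2,25)=1


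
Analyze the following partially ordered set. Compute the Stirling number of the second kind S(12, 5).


S(n,k) = k*S(n-1,k) + S(n-1,k-1).
S(11,5) = 246730, S(11,4) = 145750
S(12,5) = 5*246730 + 145750 = 1233650 + 145750
S(12,5) = 1379400


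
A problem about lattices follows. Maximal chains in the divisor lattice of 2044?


A maximal chain goes from the minimum element to a maximal element via cover relations.
Counting all min-to-max paths in the cover graph.
Total maximal chains: 12


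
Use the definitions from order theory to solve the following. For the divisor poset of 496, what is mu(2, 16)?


In a divisor lattice, mu(a,b) = mu(b/a) where mu is the classical Mobius function.
b/a = 16/2 = 8
Prime factorization of 8: primes [2]
8 is not squarefree, so mu(8) = 0


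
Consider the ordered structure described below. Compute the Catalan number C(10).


C(n) = C(2n, n) / (n+1).
C(20, 10) = 184756
C(10) = 184756 / 11 = 16796


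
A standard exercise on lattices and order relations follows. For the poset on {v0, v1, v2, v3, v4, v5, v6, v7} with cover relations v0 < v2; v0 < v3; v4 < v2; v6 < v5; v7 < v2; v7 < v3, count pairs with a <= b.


The order relation is {(a,b) : a <= b}, reflexive so it includes (a,a).
Examples: (v0,v0), (v0,v2), (v0,v3), (v1,v1), (v2,v2), ...
Total ordered pairs: 14


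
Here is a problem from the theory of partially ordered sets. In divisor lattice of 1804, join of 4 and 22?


In a divisor lattice, join = lcm (least common multiple).
gcd(4,22) = 2
lcm(4,22) = 4*22/gcd = 88/2 = 44


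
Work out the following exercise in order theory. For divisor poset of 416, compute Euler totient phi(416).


phi(n) = n * prod_{p|n} (1 - 1/p).
Prime divisors of 416: [2, 13]
phi(416) = 416 * (1 - 1/2) * (1 - 1/13)
phi(416) = 192


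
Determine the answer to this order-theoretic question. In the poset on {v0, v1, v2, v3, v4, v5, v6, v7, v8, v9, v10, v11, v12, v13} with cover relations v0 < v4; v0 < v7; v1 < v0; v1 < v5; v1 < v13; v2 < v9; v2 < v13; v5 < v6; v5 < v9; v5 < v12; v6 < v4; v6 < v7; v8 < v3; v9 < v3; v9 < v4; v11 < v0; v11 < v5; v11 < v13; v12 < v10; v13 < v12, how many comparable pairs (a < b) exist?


A comparable pair {a,b} has a < b or b < a in the order.
Count unordered pairs where one element is strictly below the other.
Examples: {v0,v1}, {v0,v4}, {v0,v7}, {v0,v11}, ...
Total comparable pairs: 43


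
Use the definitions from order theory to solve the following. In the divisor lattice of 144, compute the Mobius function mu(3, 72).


In a divisor lattice, mu(a,b) = mu(b/a) where mu is the classical Mobius function.
b/a = 72/3 = 24
Prime factorization of 24: primes [2, 3]
24 is not squarefree, so mu(24) = 0


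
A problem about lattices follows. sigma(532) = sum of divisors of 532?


sigma(n) = sum of divisors.
Divisors of 532: [1, 2, 4, 7, 14, 19, 28, 38, 76, 133, 266, 532]
Sum = 1120


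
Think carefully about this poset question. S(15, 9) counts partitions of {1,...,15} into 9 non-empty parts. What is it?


S(n,k) = k*S(n-1,k) + S(n-1,k-1).
S(14,9) = 5135130, S(14,8) = 20912320
S(15,9) = 9*5135130 + 20912320 = 46216170 + 20912320
S(15,9) = 67128490


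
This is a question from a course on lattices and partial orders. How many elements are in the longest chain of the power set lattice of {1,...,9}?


A chain is a totally ordered subset; we count the number of elements in a maximum chain.
Compute, for each element x, the size of the longest chain ending at x:
  {}: 1
  {1}: 2
  {2}: 2
  {3}: 2
  {4}: 2
  {5}: 2
  ...
A maximum chain: {} < {1} < {1,2} < {1,2,3} < {1,2,3,4} < {1,2,3,4,5} < {1,2,3,4,5,6} < {1,2,3,4,5,6,7} < {1,2,3,4,5,6,7,8} < {1,2,3,4,5,6,7,8,9}
Number of elements in the longest chain: 10


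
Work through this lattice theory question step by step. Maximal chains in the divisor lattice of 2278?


A maximal chain goes from the minimum element to a maximal element via cover relations.
Counting all min-to-max paths in the cover graph.
Total maximal chains: 6


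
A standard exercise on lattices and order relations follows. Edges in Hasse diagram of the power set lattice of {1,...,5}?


A cover relation a -< b holds when a < b with no c strictly between.
Cover relations:
  {} -< {1}
  {} -< {2}
  {} -< {3}
  {} -< {4}
  {} -< {5}
  {1} -< {1,2}
  {1} -< {1,3}
  {1} -< {1,4}
  ...72 more
Total: 80


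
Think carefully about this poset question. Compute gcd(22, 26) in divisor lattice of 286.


In a divisor lattice, meet = gcd (greatest common divisor).
By Euclidean algorithm or factoring: gcd(22,26) = 2


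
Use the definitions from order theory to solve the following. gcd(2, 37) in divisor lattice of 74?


Meet=gcd.
gcd(2,37)=1


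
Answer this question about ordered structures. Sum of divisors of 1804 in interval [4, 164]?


Interval [4,164] in divisors of 1804: [4, 164]
Sum = 168


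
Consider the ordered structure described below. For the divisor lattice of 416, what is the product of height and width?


Height = length of longest chain minus 1; width = size of largest antichain.
A maximum chain: 1 | 13 | 26 | 52 | 104 | 208 | 416  (height 6).
A maximum antichain: {2, 13}  (width 2).
Product = 6 * 2 = 12


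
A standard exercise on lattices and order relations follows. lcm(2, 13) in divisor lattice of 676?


Join=lcm.
gcd(2,13)=1
lcm=26


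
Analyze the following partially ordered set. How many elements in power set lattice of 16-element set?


Power set = 2^n.
2^16 = 65536


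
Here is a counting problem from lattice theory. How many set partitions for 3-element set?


B(n) = number of set partitions of an n-element set.
B(n) satisfies the recurrence: B(n+1) = sum_k C(n,k)*B(k).
B(3) = 5


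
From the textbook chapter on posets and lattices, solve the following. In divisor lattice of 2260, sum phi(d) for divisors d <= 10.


Divisors of 2260 up to 10: [1, 2, 4, 5, 10]
phi values: [1, 1, 2, 4, 4]
Sum = 12


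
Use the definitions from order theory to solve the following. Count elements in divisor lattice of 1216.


Divisors of 1216: [1, 2, 4, 8, 16, 19, 32, 38, 64, 76, 152, 304, 608, 1216]
Count: 14


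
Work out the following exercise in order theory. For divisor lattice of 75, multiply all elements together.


Divisors of 75: [1, 3, 5, 15, 25, 75]
Product = n^(d(n)/2) = 75^(6/2)
Product = 421875


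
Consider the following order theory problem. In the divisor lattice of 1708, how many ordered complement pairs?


Complement pair (a,b): a meet b = bottom, a join b = top.
Here: gcd(a,b)=1 and lcm(a,b)=1708, i.e. a*b=1708 with a,b coprime.
Pairs found: (1,1708), (4,427), (7,244), (28,61), ... (4 more)
Total ordered pairs: 8


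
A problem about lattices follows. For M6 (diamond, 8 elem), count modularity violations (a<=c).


Modular law: if a <= c then a v (b ^ c) = (a v b) ^ c.
Check all triples (a,b,c) with a <= c among 8 elements.
This lattice is modular (diamonds M_m and their chain-products are modular).
Total violating triples: 0


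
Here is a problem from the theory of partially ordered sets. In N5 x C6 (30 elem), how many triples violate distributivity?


Distributive law: a ^ (b v c) = (a ^ b) v (a ^ c).
Check all 30^3 = 27000 ordered triples (a,b,c).
  e.g. a=(b,0), b=(a,0), c=(c,0): lhs=(b,0) != rhs=(a,0)
  e.g. a=(b,0), b=(a,0), c=(c,1): lhs=(b,0) != rhs=(a,0)
Total violating triples: 432


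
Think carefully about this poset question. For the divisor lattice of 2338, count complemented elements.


An element a is complemented if some b has a meet b = bottom, a join b = top.
a is complemented iff gcd(a, n/a)=1, i.e. a is a unitary divisor of 2338.
Complemented elements: 1, 2, 7, 14, 167, 334, ... (2 more)
Count: 8


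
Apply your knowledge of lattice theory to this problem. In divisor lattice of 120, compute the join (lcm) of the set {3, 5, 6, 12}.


In a divisor lattice, join = lcm (least common multiple).
Compute lcm iteratively: start with first element, then lcm(current, next).
Elements: [3, 5, 6, 12]
lcm(3,5) = 15
lcm(15,6) = 30
lcm(30,12) = 60
Final lcm = 60


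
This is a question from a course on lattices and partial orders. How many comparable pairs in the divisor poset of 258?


A comparable pair {a,b} has a < b or b < a in the order.
Count unordered pairs where one element is strictly below the other.
Examples: {1,2}, {1,3}, {1,6}, {1,43}, ...
Total comparable pairs: 19


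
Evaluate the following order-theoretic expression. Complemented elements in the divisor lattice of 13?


An element a is complemented if some b has a meet b = bottom, a join b = top.
a is complemented iff gcd(a, n/a)=1, i.e. a is a unitary divisor of 13.
Complemented elements: 1, 13
Count: 2


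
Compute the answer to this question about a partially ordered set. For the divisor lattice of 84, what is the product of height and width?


Height = length of longest chain minus 1; width = size of largest antichain.
A maximum chain: 1 | 7 | 21 | 42 | 84  (height 4).
A maximum antichain: {4, 6, 14, 21}  (width 4).
Product = 4 * 4 = 16


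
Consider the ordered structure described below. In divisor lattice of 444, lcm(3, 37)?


Join=lcm.
gcd(3,37)=1
lcm=111


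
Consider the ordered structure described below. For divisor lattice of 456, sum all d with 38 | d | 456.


Interval [38,456] in divisors of 456: [38, 76, 114, 152, 228, 456]
Sum = 1064


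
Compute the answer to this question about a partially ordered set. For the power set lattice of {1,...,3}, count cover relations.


A cover relation a -< b holds when a < b with no c strictly between.
Cover relations:
  {} -< {1}
  {} -< {2}
  {} -< {3}
  {1} -< {1,2}
  {1} -< {1,3}
  {2} -< {1,2}
  {2} -< {2,3}
  {3} -< {1,3}
  ...4 more
Total: 12


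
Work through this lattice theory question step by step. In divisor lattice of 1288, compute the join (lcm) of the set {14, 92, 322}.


In a divisor lattice, join = lcm (least common multiple).
Compute lcm iteratively: start with first element, then lcm(current, next).
Elements: [14, 92, 322]
lcm(14,92) = 644
lcm(644,322) = 644
Final lcm = 644


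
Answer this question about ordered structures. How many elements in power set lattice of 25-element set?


Power set = 2^n.
2^25 = 33554432


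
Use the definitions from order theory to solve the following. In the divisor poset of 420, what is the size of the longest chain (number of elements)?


A chain is a totally ordered subset; we count the number of elements in a maximum chain.
Compute, for each element x, the size of the longest chain ending at x:
  1: 1
  2: 2
  3: 2
  5: 2
  7: 2
  4: 3
  ...
A maximum chain: 1 < 2 < 4 < 12 < 60 < 420
Number of elements in the longest chain: 6


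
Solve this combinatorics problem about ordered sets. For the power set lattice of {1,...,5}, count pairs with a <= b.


The order relation is {(a,b) : a <= b}, reflexive so it includes (a,a).
Examples: ({},{}), ({},{1,2}), ({},{1,2,3}), ({},{1,2,3,4}), ({},{1,2,3,4,5}), ...
Total ordered pairs: 243


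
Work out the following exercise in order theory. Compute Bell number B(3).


B(n) = number of set partitions of an n-element set.
B(n) satisfies the recurrence: B(n+1) = sum_k C(n,k)*B(k).
B(3) = 5


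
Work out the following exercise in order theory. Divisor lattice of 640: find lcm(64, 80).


In a divisor lattice, join = lcm (least common multiple).
gcd(64,80) = 16
lcm(64,80) = 64*80/gcd = 5120/16 = 320


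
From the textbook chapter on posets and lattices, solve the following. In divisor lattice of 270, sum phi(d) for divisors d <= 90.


Divisors of 270 up to 90: [1, 2, 3, 5, 6, 9, 10, 15, 18, 27, 30, 45, 54, 90]
phi values: [1, 1, 2, 4, 2, 6, 4, 8, 6, 18, 8, 24, 18, 24]
Sum = 126


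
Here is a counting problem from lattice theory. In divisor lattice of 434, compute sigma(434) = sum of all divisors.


sigma(n) = sum of divisors.
Divisors of 434: [1, 2, 7, 14, 31, 62, 217, 434]
Sum = 768


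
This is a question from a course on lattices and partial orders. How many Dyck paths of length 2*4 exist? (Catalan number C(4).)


C(n) = C(2n, n) / (n+1).
C(8, 4) = 70
C(4) = 70 / 5 = 14


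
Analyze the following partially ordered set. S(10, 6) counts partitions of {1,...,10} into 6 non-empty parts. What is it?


S(n,k) = k*S(n-1,k) + S(n-1,k-1).
S(9,6) = 2646, S(9,5) = 6951
S(10,6) = 6*2646 + 6951 = 15876 + 6951
S(10,6) = 22827


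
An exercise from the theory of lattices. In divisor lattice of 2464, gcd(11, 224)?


Meet=gcd.
gcd(11,224)=1


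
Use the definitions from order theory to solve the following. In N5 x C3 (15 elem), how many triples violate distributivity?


Distributive law: a ^ (b v c) = (a ^ b) v (a ^ c).
Check all 15^3 = 3375 ordered triples (a,b,c).
  e.g. a=(b,0), b=(a,0), c=(c,0): lhs=(b,0) != rhs=(a,0)
  e.g. a=(b,0), b=(a,0), c=(c,1): lhs=(b,0) != rhs=(a,0)
Total violating triples: 54


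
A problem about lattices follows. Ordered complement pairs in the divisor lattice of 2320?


Complement pair (a,b): a meet b = bottom, a join b = top.
Here: gcd(a,b)=1 and lcm(a,b)=2320, i.e. a*b=2320 with a,b coprime.
Pairs found: (1,2320), (5,464), (16,145), (29,80), ... (4 more)
Total ordered pairs: 8


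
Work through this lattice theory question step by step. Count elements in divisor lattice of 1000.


Divisors of 1000: [1, 2, 4, 5, 8, 10, 20, 25, 40, 50, 100, 125, 200, 250, 500, 1000]
Count: 16


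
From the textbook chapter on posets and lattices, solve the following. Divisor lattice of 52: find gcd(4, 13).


In a divisor lattice, meet = gcd (greatest common divisor).
By Euclidean algorithm or factoring: gcd(4,13) = 1


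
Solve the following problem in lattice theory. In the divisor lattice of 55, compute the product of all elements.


Divisors of 55: [1, 5, 11, 55]
Product = n^(d(n)/2) = 55^(4/2)
Product = 3025


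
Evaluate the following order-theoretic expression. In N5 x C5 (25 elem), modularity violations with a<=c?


Modular law: if a <= c then a v (b ^ c) = (a v b) ^ c.
Check all triples (a,b,c) with a <= c among 25 elements.
  e.g. a=(a,0), b=(c,0), c=(b,0): lhs=(a,0) != rhs=(b,0)
  e.g. a=(a,0), b=(c,1), c=(b,0): lhs=(a,0) != rhs=(b,0)
Total violating triples: 75


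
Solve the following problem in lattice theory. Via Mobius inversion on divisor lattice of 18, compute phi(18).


phi(n) = n * prod_{p|n} (1 - 1/p).
Prime divisors of 18: [2, 3]
phi(18) = 18 * (1 - 1/2) * (1 - 1/3)
phi(18) = 6


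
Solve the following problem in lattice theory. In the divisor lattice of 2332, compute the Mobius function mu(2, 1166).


In a divisor lattice, mu(a,b) = mu(b/a) where mu is the classical Mobius function.
b/a = 1166/2 = 583
Prime factorization of 583: primes [11, 53]
583 is squarefree with 2 prime factor(s), so mu(583) = (-1)^2 = 1


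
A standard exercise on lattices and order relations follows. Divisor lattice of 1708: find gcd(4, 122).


In a divisor lattice, meet = gcd (greatest common divisor).
By Euclidean algorithm or factoring: gcd(4,122) = 2


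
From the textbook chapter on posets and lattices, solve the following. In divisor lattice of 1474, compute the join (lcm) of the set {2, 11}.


In a divisor lattice, join = lcm (least common multiple).
Compute lcm iteratively: start with first element, then lcm(current, next).
Elements: [2, 11]
lcm(2,11) = 22
Final lcm = 22


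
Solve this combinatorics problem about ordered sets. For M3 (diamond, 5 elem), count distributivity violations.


Distributive law: a ^ (b v c) = (a ^ b) v (a ^ c).
Check all 5^3 = 125 ordered triples (a,b,c).
  e.g. a=a1, b=a2, c=a3: lhs=a1 != rhs=0
  e.g. a=a1, b=a3, c=a2: lhs=a1 != rhs=0
Total violating triples: 6


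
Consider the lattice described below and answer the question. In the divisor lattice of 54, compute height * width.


Height = length of longest chain minus 1; width = size of largest antichain.
A maximum chain: 1 | 3 | 9 | 27 | 54  (height 4).
A maximum antichain: {2, 3}  (width 2).
Product = 4 * 2 = 8


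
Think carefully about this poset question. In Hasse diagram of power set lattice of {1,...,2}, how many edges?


A cover relation a -< b holds when a < b with no c strictly between.
Cover relations:
  {} -< {1}
  {} -< {2}
  {1} -< {1,2}
  {2} -< {1,2}
Total: 4


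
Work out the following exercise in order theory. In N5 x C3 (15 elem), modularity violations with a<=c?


Modular law: if a <= c then a v (b ^ c) = (a v b) ^ c.
Check all triples (a,b,c) with a <= c among 15 elements.
  e.g. a=(a,0), b=(c,0), c=(b,0): lhs=(a,0) != rhs=(b,0)
  e.g. a=(a,0), b=(c,1), c=(b,0): lhs=(a,0) != rhs=(b,0)
Total violating triples: 18


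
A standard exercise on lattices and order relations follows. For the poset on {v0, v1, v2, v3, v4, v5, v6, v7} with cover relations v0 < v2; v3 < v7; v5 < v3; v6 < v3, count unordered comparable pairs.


A comparable pair {a,b} has a < b or b < a in the order.
Count unordered pairs where one element is strictly below the other.
Examples: {v0,v2}, {v3,v5}, {v3,v6}, {v3,v7}, ...
Total comparable pairs: 6


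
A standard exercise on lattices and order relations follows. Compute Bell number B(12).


B(n) = number of set partitions of an n-element set.
B(n) satisfies the recurrence: B(n+1) = sum_k C(n,k)*B(k).
B(12) = 4213597


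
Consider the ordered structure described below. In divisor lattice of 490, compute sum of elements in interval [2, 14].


Interval [2,14] in divisors of 490: [2, 14]
Sum = 16


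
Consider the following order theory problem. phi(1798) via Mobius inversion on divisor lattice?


phi(n) = n * prod_{p|n} (1 - 1/p).
Prime divisors of 1798: [2, 29, 31]
phi(1798) = 1798 * (1 - 1/2) * (1 - 1/29) * (1 - 1/31)
phi(1798) = 840


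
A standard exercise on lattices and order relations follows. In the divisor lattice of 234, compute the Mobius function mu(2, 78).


In a divisor lattice, mu(a,b) = mu(b/a) where mu is the classical Mobius function.
b/a = 78/2 = 39
Prime factorization of 39: primes [3, 13]
39 is squarefree with 2 prime factor(s), so mu(39) = (-1)^2 = 1


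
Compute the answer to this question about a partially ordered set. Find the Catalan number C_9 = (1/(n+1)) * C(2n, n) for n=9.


C(n) = C(2n, n) / (n+1).
C(18, 9) = 48620
C(9) = 48620 / 10 = 4862


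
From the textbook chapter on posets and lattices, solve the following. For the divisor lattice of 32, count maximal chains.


A maximal chain goes from the minimum element to a maximal element via cover relations.
Counting all min-to-max paths in the cover graph.
Total maximal chains: 1


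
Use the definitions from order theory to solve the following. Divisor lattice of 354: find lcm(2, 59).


In a divisor lattice, join = lcm (least common multiple).
gcd(2,59) = 1
lcm(2,59) = 2*59/gcd = 118/1 = 118


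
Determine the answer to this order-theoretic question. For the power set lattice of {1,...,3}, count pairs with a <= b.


The order relation is {(a,b) : a <= b}, reflexive so it includes (a,a).
Examples: ({},{}), ({},{1,2}), ({},{1,2,3}), ({},{1,3}), ({},{1}), ...
Total ordered pairs: 27


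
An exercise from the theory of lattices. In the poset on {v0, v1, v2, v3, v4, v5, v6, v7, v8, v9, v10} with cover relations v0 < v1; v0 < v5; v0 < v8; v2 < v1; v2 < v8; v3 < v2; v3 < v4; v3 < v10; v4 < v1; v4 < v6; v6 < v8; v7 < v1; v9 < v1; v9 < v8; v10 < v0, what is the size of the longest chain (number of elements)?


A chain is a totally ordered subset; we count the number of elements in a maximum chain.
Compute, for each element x, the size of the longest chain ending at x:
  v3: 1
  v7: 1
  v9: 1
  v2: 2
  v4: 2
  v10: 2
  ...
A maximum chain: v3 < v10 < v0 < v1
Number of elements in the longest chain: 4


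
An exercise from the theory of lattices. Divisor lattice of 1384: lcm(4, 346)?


Join=lcm.
gcd(4,346)=2
lcm=692


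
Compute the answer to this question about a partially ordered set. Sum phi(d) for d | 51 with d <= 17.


Divisors of 51 up to 17: [1, 3, 17]
phi values: [1, 2, 16]
Sum = 19


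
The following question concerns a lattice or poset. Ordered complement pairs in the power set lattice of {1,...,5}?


Complement pair (a,b): a meet b = bottom, a join b = top.
Here: A intersect B = {} and A union B = {1,...,5}.
Pairs found: ({},{1,2,3,4,5}), ({1},{2,3,4,5}), ({2},{1,3,4,5}), ({3},{1,2,4,5}), ... (28 more)
Total ordered pairs: 32


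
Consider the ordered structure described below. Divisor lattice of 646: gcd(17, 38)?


Meet=gcd.
gcd(17,38)=1


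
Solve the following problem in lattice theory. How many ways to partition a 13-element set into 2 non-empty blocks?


S(n,k) = k*S(n-1,k) + S(n-1,k-1).
S(12,2) = 2047, S(12,1) = 1
S(13,2) = 2*2047 + 1 = 4094 + 1
S(13,2) = 4095


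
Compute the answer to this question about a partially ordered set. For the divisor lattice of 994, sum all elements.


sigma(n) = sum of divisors.
Divisors of 994: [1, 2, 7, 14, 71, 142, 497, 994]
Sum = 1728


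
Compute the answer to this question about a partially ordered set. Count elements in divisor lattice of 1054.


Divisors of 1054: [1, 2, 17, 31, 34, 62, 527, 1054]
Count: 8


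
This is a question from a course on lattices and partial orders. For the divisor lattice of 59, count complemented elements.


An element a is complemented if some b has a meet b = bottom, a join b = top.
a is complemented iff gcd(a, n/a)=1, i.e. a is a unitary divisor of 59.
Complemented elements: 1, 59
Count: 2


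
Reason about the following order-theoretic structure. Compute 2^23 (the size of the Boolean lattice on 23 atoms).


Power set = 2^n.
2^23 = 8388608


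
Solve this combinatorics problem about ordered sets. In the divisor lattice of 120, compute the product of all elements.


Divisors of 120: [1, 2, 3, 4, 5, 6, 8, 10, 12, 15, 20, 24, 30, 40, 60, 120]
Product = n^(d(n)/2) = 120^(16/2)
Product = 42998169600000000


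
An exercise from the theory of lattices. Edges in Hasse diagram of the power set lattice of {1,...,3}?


A cover relation a -< b holds when a < b with no c strictly between.
Cover relations:
  {} -< {1}
  {} -< {2}
  {} -< {3}
  {1} -< {1,2}
  {1} -< {1,3}
  {2} -< {1,2}
  {2} -< {2,3}
  {3} -< {1,3}
  ...4 more
Total: 12


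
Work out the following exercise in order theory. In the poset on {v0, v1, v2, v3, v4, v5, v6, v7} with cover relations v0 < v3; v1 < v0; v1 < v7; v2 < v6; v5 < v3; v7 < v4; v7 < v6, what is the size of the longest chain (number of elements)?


A chain is a totally ordered subset; we count the number of elements in a maximum chain.
Compute, for each element x, the size of the longest chain ending at x:
  v1: 1
  v2: 1
  v5: 1
  v0: 2
  v7: 2
  v4: 3
  ...
A maximum chain: v1 < v0 < v3
Number of elements in the longest chain: 3
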